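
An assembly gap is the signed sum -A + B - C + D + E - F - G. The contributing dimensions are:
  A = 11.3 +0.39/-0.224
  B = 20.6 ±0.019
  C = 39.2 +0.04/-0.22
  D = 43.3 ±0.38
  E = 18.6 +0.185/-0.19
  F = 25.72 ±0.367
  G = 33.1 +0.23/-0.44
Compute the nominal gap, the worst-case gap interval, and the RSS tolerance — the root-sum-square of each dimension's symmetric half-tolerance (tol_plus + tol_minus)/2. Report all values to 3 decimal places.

Stack each dimension's contribution:
  -A: nom -11.300 → Σnom=-11.300; wc +0.224/-0.390 → slack +0.224/-0.390; half-tol=0.307, Σhalf²=0.094249
  +B: nom +20.600 → Σnom=9.300; wc +0.019/-0.019 → slack +0.243/-0.409; half-tol=0.019, Σhalf²=0.094610
  -C: nom -39.200 → Σnom=-29.900; wc +0.220/-0.040 → slack +0.463/-0.449; half-tol=0.130, Σhalf²=0.111510
  +D: nom +43.300 → Σnom=13.400; wc +0.380/-0.380 → slack +0.843/-0.829; half-tol=0.380, Σhalf²=0.255910
  +E: nom +18.600 → Σnom=32.000; wc +0.185/-0.190 → slack +1.028/-1.019; half-tol=0.188, Σhalf²=0.291066
  -F: nom -25.720 → Σnom=6.280; wc +0.367/-0.367 → slack +1.395/-1.386; half-tol=0.367, Σhalf²=0.425755
  -G: nom -33.100 → Σnom=-26.820; wc +0.440/-0.230 → slack +1.835/-1.616; half-tol=0.335, Σhalf²=0.537980
Nominal = -26.820. Worst-case = [-26.820 - 1.616, -26.820 + 1.835] = [-28.436, -24.985]. RSS = √0.537980 = 0.733.

nominal=-26.820 wc=[-28.436,-24.985] rss=0.733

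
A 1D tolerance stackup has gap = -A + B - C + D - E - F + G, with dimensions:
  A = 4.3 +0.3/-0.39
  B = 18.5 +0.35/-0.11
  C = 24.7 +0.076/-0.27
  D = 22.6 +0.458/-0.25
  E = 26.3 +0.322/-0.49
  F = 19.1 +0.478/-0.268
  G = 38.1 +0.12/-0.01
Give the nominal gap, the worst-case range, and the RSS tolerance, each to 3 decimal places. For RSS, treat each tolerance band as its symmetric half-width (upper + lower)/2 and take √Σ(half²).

Stack each dimension's contribution:
  -A: nom -4.300 → Σnom=-4.300; wc +0.390/-0.300 → slack +0.390/-0.300; half-tol=0.345, Σhalf²=0.119025
  +B: nom +18.500 → Σnom=14.200; wc +0.350/-0.110 → slack +0.740/-0.410; half-tol=0.230, Σhalf²=0.171925
  -C: nom -24.700 → Σnom=-10.500; wc +0.270/-0.076 → slack +1.010/-0.486; half-tol=0.173, Σhalf²=0.201854
  +D: nom +22.600 → Σnom=12.100; wc +0.458/-0.250 → slack +1.468/-0.736; half-tol=0.354, Σhalf²=0.327170
  -E: nom -26.300 → Σnom=-14.200; wc +0.490/-0.322 → slack +1.958/-1.058; half-tol=0.406, Σhalf²=0.492006
  -F: nom -19.100 → Σnom=-33.300; wc +0.268/-0.478 → slack +2.226/-1.536; half-tol=0.373, Σhalf²=0.631135
  +G: nom +38.100 → Σnom=4.800; wc +0.120/-0.010 → slack +2.346/-1.546; half-tol=0.065, Σhalf²=0.635360
Nominal = 4.800. Worst-case = [4.800 - 1.546, 4.800 + 2.346] = [3.254, 7.146]. RSS = √0.635360 = 0.797.

nominal=4.800 wc=[3.254,7.146] rss=0.797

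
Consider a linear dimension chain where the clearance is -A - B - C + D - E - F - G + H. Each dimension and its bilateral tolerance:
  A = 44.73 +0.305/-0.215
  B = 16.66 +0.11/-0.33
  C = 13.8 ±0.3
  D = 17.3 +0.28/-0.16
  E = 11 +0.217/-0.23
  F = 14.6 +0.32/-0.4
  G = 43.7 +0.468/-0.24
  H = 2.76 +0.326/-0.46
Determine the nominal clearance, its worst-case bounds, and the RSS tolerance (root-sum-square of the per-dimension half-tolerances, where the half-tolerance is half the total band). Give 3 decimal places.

Stack each dimension's contribution:
  -A: nom -44.730 → Σnom=-44.730; wc +0.215/-0.305 → slack +0.215/-0.305; half-tol=0.260, Σhalf²=0.067600
  -B: nom -16.660 → Σnom=-61.390; wc +0.330/-0.110 → slack +0.545/-0.415; half-tol=0.220, Σhalf²=0.116000
  -C: nom -13.800 → Σnom=-75.190; wc +0.300/-0.300 → slack +0.845/-0.715; half-tol=0.300, Σhalf²=0.206000
  +D: nom +17.300 → Σnom=-57.890; wc +0.280/-0.160 → slack +1.125/-0.875; half-tol=0.220, Σhalf²=0.254400
  -E: nom -11.000 → Σnom=-68.890; wc +0.230/-0.217 → slack +1.355/-1.092; half-tol=0.224, Σhalf²=0.304352
  -F: nom -14.600 → Σnom=-83.490; wc +0.400/-0.320 → slack +1.755/-1.412; half-tol=0.360, Σhalf²=0.433952
  -G: nom -43.700 → Σnom=-127.190; wc +0.240/-0.468 → slack +1.995/-1.880; half-tol=0.354, Σhalf²=0.559268
  +H: nom +2.760 → Σnom=-124.430; wc +0.326/-0.460 → slack +2.321/-2.340; half-tol=0.393, Σhalf²=0.713717
Nominal = -124.430. Worst-case = [-124.430 - 2.340, -124.430 + 2.321] = [-126.770, -122.109]. RSS = √0.713717 = 0.845.

nominal=-124.430 wc=[-126.770,-122.109] rss=0.845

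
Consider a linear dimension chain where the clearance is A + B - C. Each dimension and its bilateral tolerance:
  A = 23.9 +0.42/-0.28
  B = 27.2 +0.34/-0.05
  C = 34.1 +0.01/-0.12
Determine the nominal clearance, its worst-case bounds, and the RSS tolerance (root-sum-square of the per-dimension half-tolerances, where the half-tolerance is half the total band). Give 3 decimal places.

Stack each dimension's contribution:
  +A: nom +23.900 → Σnom=23.900; wc +0.420/-0.280 → slack +0.420/-0.280; half-tol=0.350, Σhalf²=0.122500
  +B: nom +27.200 → Σnom=51.100; wc +0.340/-0.050 → slack +0.760/-0.330; half-tol=0.195, Σhalf²=0.160525
  -C: nom -34.100 → Σnom=17.000; wc +0.120/-0.010 → slack +0.880/-0.340; half-tol=0.065, Σhalf²=0.164750
Nominal = 17.000. Worst-case = [17.000 - 0.340, 17.000 + 0.880] = [16.660, 17.880]. RSS = √0.164750 = 0.406.

nominal=17.000 wc=[16.660,17.880] rss=0.406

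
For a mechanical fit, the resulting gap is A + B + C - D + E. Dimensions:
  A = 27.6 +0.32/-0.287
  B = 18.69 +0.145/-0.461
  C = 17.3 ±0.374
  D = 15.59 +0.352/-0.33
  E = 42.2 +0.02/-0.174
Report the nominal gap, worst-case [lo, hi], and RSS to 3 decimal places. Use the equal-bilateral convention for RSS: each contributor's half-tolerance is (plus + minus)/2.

nominal=90.200 wc=[88.552,91.389] rss=0.670

Stack each dimension's contribution:
  +A: nom +27.600 → Σnom=27.600; wc +0.320/-0.287 → slack +0.320/-0.287; half-tol=0.303, Σhalf²=0.092112
  +B: nom +18.690 → Σnom=46.290; wc +0.145/-0.461 → slack +0.465/-0.748; half-tol=0.303, Σhalf²=0.183921
  +C: nom +17.300 → Σnom=63.590; wc +0.374/-0.374 → slack +0.839/-1.122; half-tol=0.374, Σhalf²=0.323797
  -D: nom -15.590 → Σnom=48.000; wc +0.330/-0.352 → slack +1.169/-1.474; half-tol=0.341, Σhalf²=0.440078
  +E: nom +42.200 → Σnom=90.200; wc +0.020/-0.174 → slack +1.189/-1.648; half-tol=0.097, Σhalf²=0.449487
Nominal = 90.200. Worst-case = [90.200 - 1.648, 90.200 + 1.189] = [88.552, 91.389]. RSS = √0.449487 = 0.670.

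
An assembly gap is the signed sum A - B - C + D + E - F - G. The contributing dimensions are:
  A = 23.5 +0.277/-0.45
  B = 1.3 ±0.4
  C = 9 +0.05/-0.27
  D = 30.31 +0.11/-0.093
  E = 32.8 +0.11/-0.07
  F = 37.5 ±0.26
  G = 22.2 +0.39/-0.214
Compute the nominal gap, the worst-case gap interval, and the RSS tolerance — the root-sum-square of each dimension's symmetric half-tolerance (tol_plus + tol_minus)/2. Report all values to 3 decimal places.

nominal=16.610 wc=[14.897,18.251] rss=0.704

Stack each dimension's contribution:
  +A: nom +23.500 → Σnom=23.500; wc +0.277/-0.450 → slack +0.277/-0.450; half-tol=0.364, Σhalf²=0.132132
  -B: nom -1.300 → Σnom=22.200; wc +0.400/-0.400 → slack +0.677/-0.850; half-tol=0.400, Σhalf²=0.292132
  -C: nom -9.000 → Σnom=13.200; wc +0.270/-0.050 → slack +0.947/-0.900; half-tol=0.160, Σhalf²=0.317732
  +D: nom +30.310 → Σnom=43.510; wc +0.110/-0.093 → slack +1.057/-0.993; half-tol=0.102, Σhalf²=0.328035
  +E: nom +32.800 → Σnom=76.310; wc +0.110/-0.070 → slack +1.167/-1.063; half-tol=0.090, Σhalf²=0.336135
  -F: nom -37.500 → Σnom=38.810; wc +0.260/-0.260 → slack +1.427/-1.323; half-tol=0.260, Σhalf²=0.403735
  -G: nom -22.200 → Σnom=16.610; wc +0.214/-0.390 → slack +1.641/-1.713; half-tol=0.302, Σhalf²=0.494939
Nominal = 16.610. Worst-case = [16.610 - 1.713, 16.610 + 1.641] = [14.897, 18.251]. RSS = √0.494939 = 0.704.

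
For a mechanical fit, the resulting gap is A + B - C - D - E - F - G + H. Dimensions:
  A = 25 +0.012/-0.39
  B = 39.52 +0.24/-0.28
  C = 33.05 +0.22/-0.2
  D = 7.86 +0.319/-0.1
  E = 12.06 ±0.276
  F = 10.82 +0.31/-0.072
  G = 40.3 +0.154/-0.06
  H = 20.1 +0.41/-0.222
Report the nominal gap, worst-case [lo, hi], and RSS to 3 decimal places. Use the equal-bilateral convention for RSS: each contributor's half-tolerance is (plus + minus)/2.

nominal=-19.470 wc=[-21.641,-18.100] rss=0.648

Stack each dimension's contribution:
  +A: nom +25.000 → Σnom=25.000; wc +0.012/-0.390 → slack +0.012/-0.390; half-tol=0.201, Σhalf²=0.040401
  +B: nom +39.520 → Σnom=64.520; wc +0.240/-0.280 → slack +0.252/-0.670; half-tol=0.260, Σhalf²=0.108001
  -C: nom -33.050 → Σnom=31.470; wc +0.200/-0.220 → slack +0.452/-0.890; half-tol=0.210, Σhalf²=0.152101
  -D: nom -7.860 → Σnom=23.610; wc +0.100/-0.319 → slack +0.552/-1.209; half-tol=0.210, Σhalf²=0.195991
  -E: nom -12.060 → Σnom=11.550; wc +0.276/-0.276 → slack +0.828/-1.485; half-tol=0.276, Σhalf²=0.272167
  -F: nom -10.820 → Σnom=0.730; wc +0.072/-0.310 → slack +0.900/-1.795; half-tol=0.191, Σhalf²=0.308648
  -G: nom -40.300 → Σnom=-39.570; wc +0.060/-0.154 → slack +0.960/-1.949; half-tol=0.107, Σhalf²=0.320097
  +H: nom +20.100 → Σnom=-19.470; wc +0.410/-0.222 → slack +1.370/-2.171; half-tol=0.316, Σhalf²=0.419953
Nominal = -19.470. Worst-case = [-19.470 - 2.171, -19.470 + 1.370] = [-21.641, -18.100]. RSS = √0.419953 = 0.648.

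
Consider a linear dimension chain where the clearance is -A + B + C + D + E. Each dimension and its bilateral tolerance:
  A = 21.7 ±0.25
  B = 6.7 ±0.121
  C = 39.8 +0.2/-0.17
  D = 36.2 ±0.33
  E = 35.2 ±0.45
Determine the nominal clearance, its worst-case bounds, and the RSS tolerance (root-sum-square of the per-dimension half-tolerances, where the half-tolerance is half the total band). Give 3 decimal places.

Stack each dimension's contribution:
  -A: nom -21.700 → Σnom=-21.700; wc +0.250/-0.250 → slack +0.250/-0.250; half-tol=0.250, Σhalf²=0.062500
  +B: nom +6.700 → Σnom=-15.000; wc +0.121/-0.121 → slack +0.371/-0.371; half-tol=0.121, Σhalf²=0.077141
  +C: nom +39.800 → Σnom=24.800; wc +0.200/-0.170 → slack +0.571/-0.541; half-tol=0.185, Σhalf²=0.111366
  +D: nom +36.200 → Σnom=61.000; wc +0.330/-0.330 → slack +0.901/-0.871; half-tol=0.330, Σhalf²=0.220266
  +E: nom +35.200 → Σnom=96.200; wc +0.450/-0.450 → slack +1.351/-1.321; half-tol=0.450, Σhalf²=0.422766
Nominal = 96.200. Worst-case = [96.200 - 1.321, 96.200 + 1.351] = [94.879, 97.551]. RSS = √0.422766 = 0.650.

nominal=96.200 wc=[94.879,97.551] rss=0.650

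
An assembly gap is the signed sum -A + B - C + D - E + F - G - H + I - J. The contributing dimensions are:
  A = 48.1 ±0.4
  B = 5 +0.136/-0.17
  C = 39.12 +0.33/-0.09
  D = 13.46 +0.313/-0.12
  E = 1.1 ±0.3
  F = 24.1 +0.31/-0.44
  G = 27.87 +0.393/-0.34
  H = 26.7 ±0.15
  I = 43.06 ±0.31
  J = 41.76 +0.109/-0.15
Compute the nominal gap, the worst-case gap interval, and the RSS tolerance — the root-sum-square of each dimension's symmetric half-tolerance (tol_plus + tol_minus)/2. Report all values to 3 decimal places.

Stack each dimension's contribution:
  -A: nom -48.100 → Σnom=-48.100; wc +0.400/-0.400 → slack +0.400/-0.400; half-tol=0.400, Σhalf²=0.160000
  +B: nom +5.000 → Σnom=-43.100; wc +0.136/-0.170 → slack +0.536/-0.570; half-tol=0.153, Σhalf²=0.183409
  -C: nom -39.120 → Σnom=-82.220; wc +0.090/-0.330 → slack +0.626/-0.900; half-tol=0.210, Σhalf²=0.227509
  +D: nom +13.460 → Σnom=-68.760; wc +0.313/-0.120 → slack +0.939/-1.020; half-tol=0.216, Σhalf²=0.274381
  -E: nom -1.100 → Σnom=-69.860; wc +0.300/-0.300 → slack +1.239/-1.320; half-tol=0.300, Σhalf²=0.364381
  +F: nom +24.100 → Σnom=-45.760; wc +0.310/-0.440 → slack +1.549/-1.760; half-tol=0.375, Σhalf²=0.505006
  -G: nom -27.870 → Σnom=-73.630; wc +0.340/-0.393 → slack +1.889/-2.153; half-tol=0.367, Σhalf²=0.639328
  -H: nom -26.700 → Σnom=-100.330; wc +0.150/-0.150 → slack +2.039/-2.303; half-tol=0.150, Σhalf²=0.661828
  +I: nom +43.060 → Σnom=-57.270; wc +0.310/-0.310 → slack +2.349/-2.613; half-tol=0.310, Σhalf²=0.757928
  -J: nom -41.760 → Σnom=-99.030; wc +0.150/-0.109 → slack +2.499/-2.722; half-tol=0.130, Σhalf²=0.774699
Nominal = -99.030. Worst-case = [-99.030 - 2.722, -99.030 + 2.499] = [-101.752, -96.531]. RSS = √0.774699 = 0.880.

nominal=-99.030 wc=[-101.752,-96.531] rss=0.880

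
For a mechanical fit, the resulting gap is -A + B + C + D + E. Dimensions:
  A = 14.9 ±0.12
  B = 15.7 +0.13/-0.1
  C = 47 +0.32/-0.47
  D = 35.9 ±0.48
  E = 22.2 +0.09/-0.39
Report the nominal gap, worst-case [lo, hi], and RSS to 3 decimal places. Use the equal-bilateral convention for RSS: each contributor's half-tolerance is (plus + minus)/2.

nominal=105.900 wc=[104.340,107.040] rss=0.687

Stack each dimension's contribution:
  -A: nom -14.900 → Σnom=-14.900; wc +0.120/-0.120 → slack +0.120/-0.120; half-tol=0.120, Σhalf²=0.014400
  +B: nom +15.700 → Σnom=0.800; wc +0.130/-0.100 → slack +0.250/-0.220; half-tol=0.115, Σhalf²=0.027625
  +C: nom +47.000 → Σnom=47.800; wc +0.320/-0.470 → slack +0.570/-0.690; half-tol=0.395, Σhalf²=0.183650
  +D: nom +35.900 → Σnom=83.700; wc +0.480/-0.480 → slack +1.050/-1.170; half-tol=0.480, Σhalf²=0.414050
  +E: nom +22.200 → Σnom=105.900; wc +0.090/-0.390 → slack +1.140/-1.560; half-tol=0.240, Σhalf²=0.471650
Nominal = 105.900. Worst-case = [105.900 - 1.560, 105.900 + 1.140] = [104.340, 107.040]. RSS = √0.471650 = 0.687.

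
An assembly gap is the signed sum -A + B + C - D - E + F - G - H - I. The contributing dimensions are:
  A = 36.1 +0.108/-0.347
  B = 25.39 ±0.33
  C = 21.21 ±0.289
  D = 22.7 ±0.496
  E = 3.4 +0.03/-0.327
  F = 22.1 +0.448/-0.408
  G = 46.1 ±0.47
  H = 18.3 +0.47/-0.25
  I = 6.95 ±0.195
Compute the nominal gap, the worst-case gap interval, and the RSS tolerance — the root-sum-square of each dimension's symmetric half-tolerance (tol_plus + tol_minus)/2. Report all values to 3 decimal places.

Stack each dimension's contribution:
  -A: nom -36.100 → Σnom=-36.100; wc +0.347/-0.108 → slack +0.347/-0.108; half-tol=0.227, Σhalf²=0.051756
  +B: nom +25.390 → Σnom=-10.710; wc +0.330/-0.330 → slack +0.677/-0.438; half-tol=0.330, Σhalf²=0.160656
  +C: nom +21.210 → Σnom=10.500; wc +0.289/-0.289 → slack +0.966/-0.727; half-tol=0.289, Σhalf²=0.244177
  -D: nom -22.700 → Σnom=-12.200; wc +0.496/-0.496 → slack +1.462/-1.223; half-tol=0.496, Σhalf²=0.490193
  -E: nom -3.400 → Σnom=-15.600; wc +0.327/-0.030 → slack +1.789/-1.253; half-tol=0.178, Σhalf²=0.522056
  +F: nom +22.100 → Σnom=6.500; wc +0.448/-0.408 → slack +2.237/-1.661; half-tol=0.428, Σhalf²=0.705240
  -G: nom -46.100 → Σnom=-39.600; wc +0.470/-0.470 → slack +2.707/-2.131; half-tol=0.470, Σhalf²=0.926140
  -H: nom -18.300 → Σnom=-57.900; wc +0.250/-0.470 → slack +2.957/-2.601; half-tol=0.360, Σhalf²=1.055740
  -I: nom -6.950 → Σnom=-64.850; wc +0.195/-0.195 → slack +3.152/-2.796; half-tol=0.195, Σhalf²=1.093765
Nominal = -64.850. Worst-case = [-64.850 - 2.796, -64.850 + 3.152] = [-67.646, -61.698]. RSS = √1.093765 = 1.046.

nominal=-64.850 wc=[-67.646,-61.698] rss=1.046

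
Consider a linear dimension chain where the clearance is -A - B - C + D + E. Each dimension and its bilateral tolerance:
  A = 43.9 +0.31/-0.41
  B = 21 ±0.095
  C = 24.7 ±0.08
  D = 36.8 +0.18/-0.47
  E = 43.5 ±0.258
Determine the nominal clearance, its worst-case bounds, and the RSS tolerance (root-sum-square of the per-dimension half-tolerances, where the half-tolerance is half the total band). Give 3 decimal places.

nominal=-9.300 wc=[-10.513,-8.277] rss=0.563

Stack each dimension's contribution:
  -A: nom -43.900 → Σnom=-43.900; wc +0.410/-0.310 → slack +0.410/-0.310; half-tol=0.360, Σhalf²=0.129600
  -B: nom -21.000 → Σnom=-64.900; wc +0.095/-0.095 → slack +0.505/-0.405; half-tol=0.095, Σhalf²=0.138625
  -C: nom -24.700 → Σnom=-89.600; wc +0.080/-0.080 → slack +0.585/-0.485; half-tol=0.080, Σhalf²=0.145025
  +D: nom +36.800 → Σnom=-52.800; wc +0.180/-0.470 → slack +0.765/-0.955; half-tol=0.325, Σhalf²=0.250650
  +E: nom +43.500 → Σnom=-9.300; wc +0.258/-0.258 → slack +1.023/-1.213; half-tol=0.258, Σhalf²=0.317214
Nominal = -9.300. Worst-case = [-9.300 - 1.213, -9.300 + 1.023] = [-10.513, -8.277]. RSS = √0.317214 = 0.563.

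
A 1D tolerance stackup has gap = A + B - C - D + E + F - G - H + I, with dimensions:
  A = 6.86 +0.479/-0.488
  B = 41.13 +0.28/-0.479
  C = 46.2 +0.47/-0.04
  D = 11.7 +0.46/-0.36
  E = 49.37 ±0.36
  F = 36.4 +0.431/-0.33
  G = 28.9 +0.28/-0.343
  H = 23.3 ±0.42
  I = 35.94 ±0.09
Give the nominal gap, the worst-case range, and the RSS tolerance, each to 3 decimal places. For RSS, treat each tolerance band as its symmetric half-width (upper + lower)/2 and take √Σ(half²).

Stack each dimension's contribution:
  +A: nom +6.860 → Σnom=6.860; wc +0.479/-0.488 → slack +0.479/-0.488; half-tol=0.483, Σhalf²=0.233772
  +B: nom +41.130 → Σnom=47.990; wc +0.280/-0.479 → slack +0.759/-0.967; half-tol=0.380, Σhalf²=0.377792
  -C: nom -46.200 → Σnom=1.790; wc +0.040/-0.470 → slack +0.799/-1.437; half-tol=0.255, Σhalf²=0.442817
  -D: nom -11.700 → Σnom=-9.910; wc +0.360/-0.460 → slack +1.159/-1.897; half-tol=0.410, Σhalf²=0.610918
  +E: nom +49.370 → Σnom=39.460; wc +0.360/-0.360 → slack +1.519/-2.257; half-tol=0.360, Σhalf²=0.740517
  +F: nom +36.400 → Σnom=75.860; wc +0.431/-0.330 → slack +1.950/-2.587; half-tol=0.381, Σhalf²=0.885298
  -G: nom -28.900 → Σnom=46.960; wc +0.343/-0.280 → slack +2.293/-2.867; half-tol=0.311, Σhalf²=0.982330
  -H: nom -23.300 → Σnom=23.660; wc +0.420/-0.420 → slack +2.713/-3.287; half-tol=0.420, Σhalf²=1.158730
  +I: nom +35.940 → Σnom=59.600; wc +0.090/-0.090 → slack +2.803/-3.377; half-tol=0.090, Σhalf²=1.166830
Nominal = 59.600. Worst-case = [59.600 - 3.377, 59.600 + 2.803] = [56.223, 62.403]. RSS = √1.166830 = 1.080.

nominal=59.600 wc=[56.223,62.403] rss=1.080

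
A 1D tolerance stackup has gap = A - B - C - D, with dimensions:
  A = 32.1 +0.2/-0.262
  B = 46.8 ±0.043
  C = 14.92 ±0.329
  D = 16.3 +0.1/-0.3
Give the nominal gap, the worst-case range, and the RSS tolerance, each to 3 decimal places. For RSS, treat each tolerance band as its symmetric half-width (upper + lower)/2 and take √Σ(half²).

nominal=-45.920 wc=[-46.654,-45.048] rss=0.451

Stack each dimension's contribution:
  +A: nom +32.100 → Σnom=32.100; wc +0.200/-0.262 → slack +0.200/-0.262; half-tol=0.231, Σhalf²=0.053361
  -B: nom -46.800 → Σnom=-14.700; wc +0.043/-0.043 → slack +0.243/-0.305; half-tol=0.043, Σhalf²=0.055210
  -C: nom -14.920 → Σnom=-29.620; wc +0.329/-0.329 → slack +0.572/-0.634; half-tol=0.329, Σhalf²=0.163451
  -D: nom -16.300 → Σnom=-45.920; wc +0.300/-0.100 → slack +0.872/-0.734; half-tol=0.200, Σhalf²=0.203451
Nominal = -45.920. Worst-case = [-45.920 - 0.734, -45.920 + 0.872] = [-46.654, -45.048]. RSS = √0.203451 = 0.451.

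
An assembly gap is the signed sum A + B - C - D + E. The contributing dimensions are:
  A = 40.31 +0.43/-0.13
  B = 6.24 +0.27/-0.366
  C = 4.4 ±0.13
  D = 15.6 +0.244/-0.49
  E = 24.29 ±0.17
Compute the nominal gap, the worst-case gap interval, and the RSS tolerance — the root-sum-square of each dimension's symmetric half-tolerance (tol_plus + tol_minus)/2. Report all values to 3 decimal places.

nominal=50.840 wc=[49.800,52.330] rss=0.600

Stack each dimension's contribution:
  +A: nom +40.310 → Σnom=40.310; wc +0.430/-0.130 → slack +0.430/-0.130; half-tol=0.280, Σhalf²=0.078400
  +B: nom +6.240 → Σnom=46.550; wc +0.270/-0.366 → slack +0.700/-0.496; half-tol=0.318, Σhalf²=0.179524
  -C: nom -4.400 → Σnom=42.150; wc +0.130/-0.130 → slack +0.830/-0.626; half-tol=0.130, Σhalf²=0.196424
  -D: nom -15.600 → Σnom=26.550; wc +0.490/-0.244 → slack +1.320/-0.870; half-tol=0.367, Σhalf²=0.331113
  +E: nom +24.290 → Σnom=50.840; wc +0.170/-0.170 → slack +1.490/-1.040; half-tol=0.170, Σhalf²=0.360013
Nominal = 50.840. Worst-case = [50.840 - 1.040, 50.840 + 1.490] = [49.800, 52.330]. RSS = √0.360013 = 0.600.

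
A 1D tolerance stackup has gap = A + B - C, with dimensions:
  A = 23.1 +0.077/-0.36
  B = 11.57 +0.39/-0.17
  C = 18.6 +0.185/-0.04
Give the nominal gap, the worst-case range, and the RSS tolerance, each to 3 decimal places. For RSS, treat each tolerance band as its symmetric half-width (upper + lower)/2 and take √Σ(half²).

Stack each dimension's contribution:
  +A: nom +23.100 → Σnom=23.100; wc +0.077/-0.360 → slack +0.077/-0.360; half-tol=0.218, Σhalf²=0.047742
  +B: nom +11.570 → Σnom=34.670; wc +0.390/-0.170 → slack +0.467/-0.530; half-tol=0.280, Σhalf²=0.126142
  -C: nom -18.600 → Σnom=16.070; wc +0.040/-0.185 → slack +0.507/-0.715; half-tol=0.113, Σhalf²=0.138799
Nominal = 16.070. Worst-case = [16.070 - 0.715, 16.070 + 0.507] = [15.355, 16.577]. RSS = √0.138799 = 0.373.

nominal=16.070 wc=[15.355,16.577] rss=0.373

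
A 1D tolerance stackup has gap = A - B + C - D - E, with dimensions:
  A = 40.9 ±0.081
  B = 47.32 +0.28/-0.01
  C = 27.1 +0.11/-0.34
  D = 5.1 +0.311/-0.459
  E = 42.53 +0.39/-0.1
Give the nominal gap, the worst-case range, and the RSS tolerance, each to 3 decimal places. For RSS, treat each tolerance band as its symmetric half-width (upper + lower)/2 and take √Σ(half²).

Stack each dimension's contribution:
  +A: nom +40.900 → Σnom=40.900; wc +0.081/-0.081 → slack +0.081/-0.081; half-tol=0.081, Σhalf²=0.006561
  -B: nom -47.320 → Σnom=-6.420; wc +0.010/-0.280 → slack +0.091/-0.361; half-tol=0.145, Σhalf²=0.027586
  +C: nom +27.100 → Σnom=20.680; wc +0.110/-0.340 → slack +0.201/-0.701; half-tol=0.225, Σhalf²=0.078211
  -D: nom -5.100 → Σnom=15.580; wc +0.459/-0.311 → slack +0.660/-1.012; half-tol=0.385, Σhalf²=0.226436
  -E: nom -42.530 → Σnom=-26.950; wc +0.100/-0.390 → slack +0.760/-1.402; half-tol=0.245, Σhalf²=0.286461
Nominal = -26.950. Worst-case = [-26.950 - 1.402, -26.950 + 0.760] = [-28.352, -26.190]. RSS = √0.286461 = 0.535.

nominal=-26.950 wc=[-28.352,-26.190] rss=0.535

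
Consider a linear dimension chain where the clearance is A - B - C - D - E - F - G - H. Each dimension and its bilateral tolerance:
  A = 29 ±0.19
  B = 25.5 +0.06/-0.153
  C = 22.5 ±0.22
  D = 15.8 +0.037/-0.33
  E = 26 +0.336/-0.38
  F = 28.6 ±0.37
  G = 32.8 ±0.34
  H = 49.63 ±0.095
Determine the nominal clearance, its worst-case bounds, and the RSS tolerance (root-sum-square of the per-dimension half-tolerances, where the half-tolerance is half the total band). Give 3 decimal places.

Stack each dimension's contribution:
  +A: nom +29.000 → Σnom=29.000; wc +0.190/-0.190 → slack +0.190/-0.190; half-tol=0.190, Σhalf²=0.036100
  -B: nom -25.500 → Σnom=3.500; wc +0.153/-0.060 → slack +0.343/-0.250; half-tol=0.106, Σhalf²=0.047442
  -C: nom -22.500 → Σnom=-19.000; wc +0.220/-0.220 → slack +0.563/-0.470; half-tol=0.220, Σhalf²=0.095842
  -D: nom -15.800 → Σnom=-34.800; wc +0.330/-0.037 → slack +0.893/-0.507; half-tol=0.183, Σhalf²=0.129514
  -E: nom -26.000 → Σnom=-60.800; wc +0.380/-0.336 → slack +1.273/-0.843; half-tol=0.358, Σhalf²=0.257678
  -F: nom -28.600 → Σnom=-89.400; wc +0.370/-0.370 → slack +1.643/-1.213; half-tol=0.370, Σhalf²=0.394578
  -G: nom -32.800 → Σnom=-122.200; wc +0.340/-0.340 → slack +1.983/-1.553; half-tol=0.340, Σhalf²=0.510178
  -H: nom -49.630 → Σnom=-171.830; wc +0.095/-0.095 → slack +2.078/-1.648; half-tol=0.095, Σhalf²=0.519203
Nominal = -171.830. Worst-case = [-171.830 - 1.648, -171.830 + 2.078] = [-173.478, -169.752]. RSS = √0.519203 = 0.721.

nominal=-171.830 wc=[-173.478,-169.752] rss=0.721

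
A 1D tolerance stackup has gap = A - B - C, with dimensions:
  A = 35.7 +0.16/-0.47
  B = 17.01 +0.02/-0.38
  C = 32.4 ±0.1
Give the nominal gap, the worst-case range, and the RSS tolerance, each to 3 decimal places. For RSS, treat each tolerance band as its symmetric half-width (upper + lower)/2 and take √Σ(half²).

nominal=-13.710 wc=[-14.300,-13.070] rss=0.386

Stack each dimension's contribution:
  +A: nom +35.700 → Σnom=35.700; wc +0.160/-0.470 → slack +0.160/-0.470; half-tol=0.315, Σhalf²=0.099225
  -B: nom -17.010 → Σnom=18.690; wc +0.380/-0.020 → slack +0.540/-0.490; half-tol=0.200, Σhalf²=0.139225
  -C: nom -32.400 → Σnom=-13.710; wc +0.100/-0.100 → slack +0.640/-0.590; half-tol=0.100, Σhalf²=0.149225
Nominal = -13.710. Worst-case = [-13.710 - 0.590, -13.710 + 0.640] = [-14.300, -13.070]. RSS = √0.149225 = 0.386.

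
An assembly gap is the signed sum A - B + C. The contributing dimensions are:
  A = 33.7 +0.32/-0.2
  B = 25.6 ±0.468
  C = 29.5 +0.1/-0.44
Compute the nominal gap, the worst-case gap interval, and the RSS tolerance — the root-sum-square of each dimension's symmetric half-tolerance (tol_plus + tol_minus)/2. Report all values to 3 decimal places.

nominal=37.600 wc=[36.492,38.488] rss=0.600

Stack each dimension's contribution:
  +A: nom +33.700 → Σnom=33.700; wc +0.320/-0.200 → slack +0.320/-0.200; half-tol=0.260, Σhalf²=0.067600
  -B: nom -25.600 → Σnom=8.100; wc +0.468/-0.468 → slack +0.788/-0.668; half-tol=0.468, Σhalf²=0.286624
  +C: nom +29.500 → Σnom=37.600; wc +0.100/-0.440 → slack +0.888/-1.108; half-tol=0.270, Σhalf²=0.359524
Nominal = 37.600. Worst-case = [37.600 - 1.108, 37.600 + 0.888] = [36.492, 38.488]. RSS = √0.359524 = 0.600.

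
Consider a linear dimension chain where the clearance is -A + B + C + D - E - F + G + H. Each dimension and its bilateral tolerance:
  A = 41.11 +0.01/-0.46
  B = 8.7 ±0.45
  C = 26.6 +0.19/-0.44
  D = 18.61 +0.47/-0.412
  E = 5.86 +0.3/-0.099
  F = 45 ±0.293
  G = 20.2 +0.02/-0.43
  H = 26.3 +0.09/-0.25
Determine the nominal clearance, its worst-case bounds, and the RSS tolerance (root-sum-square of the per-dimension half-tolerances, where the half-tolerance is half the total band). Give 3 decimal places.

nominal=8.440 wc=[5.855,10.512] rss=0.870

Stack each dimension's contribution:
  -A: nom -41.110 → Σnom=-41.110; wc +0.460/-0.010 → slack +0.460/-0.010; half-tol=0.235, Σhalf²=0.055225
  +B: nom +8.700 → Σnom=-32.410; wc +0.450/-0.450 → slack +0.910/-0.460; half-tol=0.450, Σhalf²=0.257725
  +C: nom +26.600 → Σnom=-5.810; wc +0.190/-0.440 → slack +1.100/-0.900; half-tol=0.315, Σhalf²=0.356950
  +D: nom +18.610 → Σnom=12.800; wc +0.470/-0.412 → slack +1.570/-1.312; half-tol=0.441, Σhalf²=0.551431
  -E: nom -5.860 → Σnom=6.940; wc +0.099/-0.300 → slack +1.669/-1.612; half-tol=0.200, Σhalf²=0.591231
  -F: nom -45.000 → Σnom=-38.060; wc +0.293/-0.293 → slack +1.962/-1.905; half-tol=0.293, Σhalf²=0.677080
  +G: nom +20.200 → Σnom=-17.860; wc +0.020/-0.430 → slack +1.982/-2.335; half-tol=0.225, Σhalf²=0.727705
  +H: nom +26.300 → Σnom=8.440; wc +0.090/-0.250 → slack +2.072/-2.585; half-tol=0.170, Σhalf²=0.756605
Nominal = 8.440. Worst-case = [8.440 - 2.585, 8.440 + 2.072] = [5.855, 10.512]. RSS = √0.756605 = 0.870.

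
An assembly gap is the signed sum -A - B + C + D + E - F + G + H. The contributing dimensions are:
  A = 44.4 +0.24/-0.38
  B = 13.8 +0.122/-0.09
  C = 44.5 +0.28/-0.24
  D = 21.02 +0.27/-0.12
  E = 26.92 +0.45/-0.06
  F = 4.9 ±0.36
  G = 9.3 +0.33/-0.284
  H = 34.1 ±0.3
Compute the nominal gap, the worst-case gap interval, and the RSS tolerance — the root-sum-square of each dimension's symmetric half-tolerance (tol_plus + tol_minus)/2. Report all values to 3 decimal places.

nominal=72.740 wc=[71.014,75.200] rss=0.769

Stack each dimension's contribution:
  -A: nom -44.400 → Σnom=-44.400; wc +0.380/-0.240 → slack +0.380/-0.240; half-tol=0.310, Σhalf²=0.096100
  -B: nom -13.800 → Σnom=-58.200; wc +0.090/-0.122 → slack +0.470/-0.362; half-tol=0.106, Σhalf²=0.107336
  +C: nom +44.500 → Σnom=-13.700; wc +0.280/-0.240 → slack +0.750/-0.602; half-tol=0.260, Σhalf²=0.174936
  +D: nom +21.020 → Σnom=7.320; wc +0.270/-0.120 → slack +1.020/-0.722; half-tol=0.195, Σhalf²=0.212961
  +E: nom +26.920 → Σnom=34.240; wc +0.450/-0.060 → slack +1.470/-0.782; half-tol=0.255, Σhalf²=0.277986
  -F: nom -4.900 → Σnom=29.340; wc +0.360/-0.360 → slack +1.830/-1.142; half-tol=0.360, Σhalf²=0.407586
  +G: nom +9.300 → Σnom=38.640; wc +0.330/-0.284 → slack +2.160/-1.426; half-tol=0.307, Σhalf²=0.501835
  +H: nom +34.100 → Σnom=72.740; wc +0.300/-0.300 → slack +2.460/-1.726; half-tol=0.300, Σhalf²=0.591835
Nominal = 72.740. Worst-case = [72.740 - 1.726, 72.740 + 2.460] = [71.014, 75.200]. RSS = √0.591835 = 0.769.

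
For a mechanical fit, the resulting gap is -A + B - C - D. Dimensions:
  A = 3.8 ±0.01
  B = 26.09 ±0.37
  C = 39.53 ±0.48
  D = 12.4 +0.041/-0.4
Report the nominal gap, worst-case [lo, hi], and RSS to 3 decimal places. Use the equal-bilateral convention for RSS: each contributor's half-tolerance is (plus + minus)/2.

nominal=-29.640 wc=[-30.541,-28.380] rss=0.645

Stack each dimension's contribution:
  -A: nom -3.800 → Σnom=-3.800; wc +0.010/-0.010 → slack +0.010/-0.010; half-tol=0.010, Σhalf²=0.000100
  +B: nom +26.090 → Σnom=22.290; wc +0.370/-0.370 → slack +0.380/-0.380; half-tol=0.370, Σhalf²=0.137000
  -C: nom -39.530 → Σnom=-17.240; wc +0.480/-0.480 → slack +0.860/-0.860; half-tol=0.480, Σhalf²=0.367400
  -D: nom -12.400 → Σnom=-29.640; wc +0.400/-0.041 → slack +1.260/-0.901; half-tol=0.221, Σhalf²=0.416020
Nominal = -29.640. Worst-case = [-29.640 - 0.901, -29.640 + 1.260] = [-30.541, -28.380]. RSS = √0.416020 = 0.645.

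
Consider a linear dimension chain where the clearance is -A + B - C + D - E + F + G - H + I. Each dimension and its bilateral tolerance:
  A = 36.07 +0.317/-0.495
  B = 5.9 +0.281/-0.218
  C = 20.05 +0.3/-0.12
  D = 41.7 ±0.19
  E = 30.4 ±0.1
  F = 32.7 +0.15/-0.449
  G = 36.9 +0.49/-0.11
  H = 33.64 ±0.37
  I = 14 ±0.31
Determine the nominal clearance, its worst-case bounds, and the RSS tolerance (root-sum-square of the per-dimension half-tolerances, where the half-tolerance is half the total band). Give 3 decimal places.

Stack each dimension's contribution:
  -A: nom -36.070 → Σnom=-36.070; wc +0.495/-0.317 → slack +0.495/-0.317; half-tol=0.406, Σhalf²=0.164836
  +B: nom +5.900 → Σnom=-30.170; wc +0.281/-0.218 → slack +0.776/-0.535; half-tol=0.249, Σhalf²=0.227086
  -C: nom -20.050 → Σnom=-50.220; wc +0.120/-0.300 → slack +0.896/-0.835; half-tol=0.210, Σhalf²=0.271186
  +D: nom +41.700 → Σnom=-8.520; wc +0.190/-0.190 → slack +1.086/-1.025; half-tol=0.190, Σhalf²=0.307286
  -E: nom -30.400 → Σnom=-38.920; wc +0.100/-0.100 → slack +1.186/-1.125; half-tol=0.100, Σhalf²=0.317286
  +F: nom +32.700 → Σnom=-6.220; wc +0.150/-0.449 → slack +1.336/-1.574; half-tol=0.299, Σhalf²=0.406987
  +G: nom +36.900 → Σnom=30.680; wc +0.490/-0.110 → slack +1.826/-1.684; half-tol=0.300, Σhalf²=0.496986
  -H: nom -33.640 → Σnom=-2.960; wc +0.370/-0.370 → slack +2.196/-2.054; half-tol=0.370, Σhalf²=0.633887
  +I: nom +14.000 → Σnom=11.040; wc +0.310/-0.310 → slack +2.506/-2.364; half-tol=0.310, Σhalf²=0.729986
Nominal = 11.040. Worst-case = [11.040 - 2.364, 11.040 + 2.506] = [8.676, 13.546]. RSS = √0.729986 = 0.854.

nominal=11.040 wc=[8.676,13.546] rss=0.854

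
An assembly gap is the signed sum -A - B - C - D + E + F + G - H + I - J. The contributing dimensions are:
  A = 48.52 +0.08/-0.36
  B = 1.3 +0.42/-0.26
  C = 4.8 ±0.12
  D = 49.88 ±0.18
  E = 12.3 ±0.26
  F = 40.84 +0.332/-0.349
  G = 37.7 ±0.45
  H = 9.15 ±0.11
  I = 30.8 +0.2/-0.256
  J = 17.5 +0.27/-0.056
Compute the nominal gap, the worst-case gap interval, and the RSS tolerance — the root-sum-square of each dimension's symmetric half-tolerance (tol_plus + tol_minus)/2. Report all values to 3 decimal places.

Stack each dimension's contribution:
  -A: nom -48.520 → Σnom=-48.520; wc +0.360/-0.080 → slack +0.360/-0.080; half-tol=0.220, Σhalf²=0.048400
  -B: nom -1.300 → Σnom=-49.820; wc +0.260/-0.420 → slack +0.620/-0.500; half-tol=0.340, Σhalf²=0.164000
  -C: nom -4.800 → Σnom=-54.620; wc +0.120/-0.120 → slack +0.740/-0.620; half-tol=0.120, Σhalf²=0.178400
  -D: nom -49.880 → Σnom=-104.500; wc +0.180/-0.180 → slack +0.920/-0.800; half-tol=0.180, Σhalf²=0.210800
  +E: nom +12.300 → Σnom=-92.200; wc +0.260/-0.260 → slack +1.180/-1.060; half-tol=0.260, Σhalf²=0.278400
  +F: nom +40.840 → Σnom=-51.360; wc +0.332/-0.349 → slack +1.512/-1.409; half-tol=0.341, Σhalf²=0.394340
  +G: nom +37.700 → Σnom=-13.660; wc +0.450/-0.450 → slack +1.962/-1.859; half-tol=0.450, Σhalf²=0.596840
  -H: nom -9.150 → Σnom=-22.810; wc +0.110/-0.110 → slack +2.072/-1.969; half-tol=0.110, Σhalf²=0.608940
  +I: nom +30.800 → Σnom=7.990; wc +0.200/-0.256 → slack +2.272/-2.225; half-tol=0.228, Σhalf²=0.660924
  -J: nom -17.500 → Σnom=-9.510; wc +0.056/-0.270 → slack +2.328/-2.495; half-tol=0.163, Σhalf²=0.687493
Nominal = -9.510. Worst-case = [-9.510 - 2.495, -9.510 + 2.328] = [-12.005, -7.182]. RSS = √0.687493 = 0.829.

nominal=-9.510 wc=[-12.005,-7.182] rss=0.829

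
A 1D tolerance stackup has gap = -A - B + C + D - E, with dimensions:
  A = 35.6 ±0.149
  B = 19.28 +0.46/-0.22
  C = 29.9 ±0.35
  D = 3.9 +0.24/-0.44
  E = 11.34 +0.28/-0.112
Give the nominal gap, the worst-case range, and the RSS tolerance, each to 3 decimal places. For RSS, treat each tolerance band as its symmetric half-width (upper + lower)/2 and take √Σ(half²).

Stack each dimension's contribution:
  -A: nom -35.600 → Σnom=-35.600; wc +0.149/-0.149 → slack +0.149/-0.149; half-tol=0.149, Σhalf²=0.022201
  -B: nom -19.280 → Σnom=-54.880; wc +0.220/-0.460 → slack +0.369/-0.609; half-tol=0.340, Σhalf²=0.137801
  +C: nom +29.900 → Σnom=-24.980; wc +0.350/-0.350 → slack +0.719/-0.959; half-tol=0.350, Σhalf²=0.260301
  +D: nom +3.900 → Σnom=-21.080; wc +0.240/-0.440 → slack +0.959/-1.399; half-tol=0.340, Σhalf²=0.375901
  -E: nom -11.340 → Σnom=-32.420; wc +0.112/-0.280 → slack +1.071/-1.679; half-tol=0.196, Σhalf²=0.414317
Nominal = -32.420. Worst-case = [-32.420 - 1.679, -32.420 + 1.071] = [-34.099, -31.349]. RSS = √0.414317 = 0.644.

nominal=-32.420 wc=[-34.099,-31.349] rss=0.644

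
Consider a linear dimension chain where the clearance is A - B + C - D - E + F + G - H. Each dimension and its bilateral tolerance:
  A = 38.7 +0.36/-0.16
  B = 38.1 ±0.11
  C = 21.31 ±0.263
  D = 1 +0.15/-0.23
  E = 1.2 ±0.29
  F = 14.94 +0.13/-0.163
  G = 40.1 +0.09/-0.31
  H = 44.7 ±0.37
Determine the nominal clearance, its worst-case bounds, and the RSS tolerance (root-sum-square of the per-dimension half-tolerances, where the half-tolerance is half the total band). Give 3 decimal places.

Stack each dimension's contribution:
  +A: nom +38.700 → Σnom=38.700; wc +0.360/-0.160 → slack +0.360/-0.160; half-tol=0.260, Σhalf²=0.067600
  -B: nom -38.100 → Σnom=0.600; wc +0.110/-0.110 → slack +0.470/-0.270; half-tol=0.110, Σhalf²=0.079700
  +C: nom +21.310 → Σnom=21.910; wc +0.263/-0.263 → slack +0.733/-0.533; half-tol=0.263, Σhalf²=0.148869
  -D: nom -1.000 → Σnom=20.910; wc +0.230/-0.150 → slack +0.963/-0.683; half-tol=0.190, Σhalf²=0.184969
  -E: nom -1.200 → Σnom=19.710; wc +0.290/-0.290 → slack +1.253/-0.973; half-tol=0.290, Σhalf²=0.269069
  +F: nom +14.940 → Σnom=34.650; wc +0.130/-0.163 → slack +1.383/-1.136; half-tol=0.147, Σhalf²=0.290531
  +G: nom +40.100 → Σnom=74.750; wc +0.090/-0.310 → slack +1.473/-1.446; half-tol=0.200, Σhalf²=0.330531
  -H: nom -44.700 → Σnom=30.050; wc +0.370/-0.370 → slack +1.843/-1.816; half-tol=0.370, Σhalf²=0.467431
Nominal = 30.050. Worst-case = [30.050 - 1.816, 30.050 + 1.843] = [28.234, 31.893]. RSS = √0.467431 = 0.684.

nominal=30.050 wc=[28.234,31.893] rss=0.684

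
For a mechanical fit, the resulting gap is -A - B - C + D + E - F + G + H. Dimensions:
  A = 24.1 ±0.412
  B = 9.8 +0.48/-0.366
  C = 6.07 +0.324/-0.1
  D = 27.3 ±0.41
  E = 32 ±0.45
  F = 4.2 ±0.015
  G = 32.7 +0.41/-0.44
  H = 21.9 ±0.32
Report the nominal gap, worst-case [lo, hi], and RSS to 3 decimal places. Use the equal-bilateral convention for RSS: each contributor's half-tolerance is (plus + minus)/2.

nominal=69.730 wc=[66.879,72.213] rss=1.023

Stack each dimension's contribution:
  -A: nom -24.100 → Σnom=-24.100; wc +0.412/-0.412 → slack +0.412/-0.412; half-tol=0.412, Σhalf²=0.169744
  -B: nom -9.800 → Σnom=-33.900; wc +0.366/-0.480 → slack +0.778/-0.892; half-tol=0.423, Σhalf²=0.348673
  -C: nom -6.070 → Σnom=-39.970; wc +0.100/-0.324 → slack +0.878/-1.216; half-tol=0.212, Σhalf²=0.393617
  +D: nom +27.300 → Σnom=-12.670; wc +0.410/-0.410 → slack +1.288/-1.626; half-tol=0.410, Σhalf²=0.561717
  +E: nom +32.000 → Σnom=19.330; wc +0.450/-0.450 → slack +1.738/-2.076; half-tol=0.450, Σhalf²=0.764217
  -F: nom -4.200 → Σnom=15.130; wc +0.015/-0.015 → slack +1.753/-2.091; half-tol=0.015, Σhalf²=0.764442
  +G: nom +32.700 → Σnom=47.830; wc +0.410/-0.440 → slack +2.163/-2.531; half-tol=0.425, Σhalf²=0.945067
  +H: nom +21.900 → Σnom=69.730; wc +0.320/-0.320 → slack +2.483/-2.851; half-tol=0.320, Σhalf²=1.047467
Nominal = 69.730. Worst-case = [69.730 - 2.851, 69.730 + 2.483] = [66.879, 72.213]. RSS = √1.047467 = 1.023.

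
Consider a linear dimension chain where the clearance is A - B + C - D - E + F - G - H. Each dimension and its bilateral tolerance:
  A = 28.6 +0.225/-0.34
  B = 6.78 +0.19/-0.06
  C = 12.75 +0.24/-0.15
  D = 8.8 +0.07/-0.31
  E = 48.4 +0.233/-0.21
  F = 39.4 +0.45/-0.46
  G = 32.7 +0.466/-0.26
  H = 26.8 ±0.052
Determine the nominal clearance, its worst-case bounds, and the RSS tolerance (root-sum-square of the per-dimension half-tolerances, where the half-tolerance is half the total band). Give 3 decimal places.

nominal=-42.730 wc=[-44.691,-40.923] rss=0.748

Stack each dimension's contribution:
  +A: nom +28.600 → Σnom=28.600; wc +0.225/-0.340 → slack +0.225/-0.340; half-tol=0.283, Σhalf²=0.079806
  -B: nom -6.780 → Σnom=21.820; wc +0.060/-0.190 → slack +0.285/-0.530; half-tol=0.125, Σhalf²=0.095431
  +C: nom +12.750 → Σnom=34.570; wc +0.240/-0.150 → slack +0.525/-0.680; half-tol=0.195, Σhalf²=0.133456
  -D: nom -8.800 → Σnom=25.770; wc +0.310/-0.070 → slack +0.835/-0.750; half-tol=0.190, Σhalf²=0.169556
  -E: nom -48.400 → Σnom=-22.630; wc +0.210/-0.233 → slack +1.045/-0.983; half-tol=0.222, Σhalf²=0.218619
  +F: nom +39.400 → Σnom=16.770; wc +0.450/-0.460 → slack +1.495/-1.443; half-tol=0.455, Σhalf²=0.425644
  -G: nom -32.700 → Σnom=-15.930; wc +0.260/-0.466 → slack +1.755/-1.909; half-tol=0.363, Σhalf²=0.557413
  -H: nom -26.800 → Σnom=-42.730; wc +0.052/-0.052 → slack +1.807/-1.961; half-tol=0.052, Σhalf²=0.560117
Nominal = -42.730. Worst-case = [-42.730 - 1.961, -42.730 + 1.807] = [-44.691, -40.923]. RSS = √0.560117 = 0.748.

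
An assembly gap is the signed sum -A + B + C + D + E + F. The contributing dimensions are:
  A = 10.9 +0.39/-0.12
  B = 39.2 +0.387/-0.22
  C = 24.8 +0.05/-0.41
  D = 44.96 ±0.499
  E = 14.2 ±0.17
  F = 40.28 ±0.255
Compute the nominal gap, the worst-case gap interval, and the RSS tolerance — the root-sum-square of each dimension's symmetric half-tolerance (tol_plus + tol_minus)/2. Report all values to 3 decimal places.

nominal=152.540 wc=[150.596,154.021] rss=0.744

Stack each dimension's contribution:
  -A: nom -10.900 → Σnom=-10.900; wc +0.120/-0.390 → slack +0.120/-0.390; half-tol=0.255, Σhalf²=0.065025
  +B: nom +39.200 → Σnom=28.300; wc +0.387/-0.220 → slack +0.507/-0.610; half-tol=0.303, Σhalf²=0.157137
  +C: nom +24.800 → Σnom=53.100; wc +0.050/-0.410 → slack +0.557/-1.020; half-tol=0.230, Σhalf²=0.210037
  +D: nom +44.960 → Σnom=98.060; wc +0.499/-0.499 → slack +1.056/-1.519; half-tol=0.499, Σhalf²=0.459038
  +E: nom +14.200 → Σnom=112.260; wc +0.170/-0.170 → slack +1.226/-1.689; half-tol=0.170, Σhalf²=0.487938
  +F: nom +40.280 → Σnom=152.540; wc +0.255/-0.255 → slack +1.481/-1.944; half-tol=0.255, Σhalf²=0.552963
Nominal = 152.540. Worst-case = [152.540 - 1.944, 152.540 + 1.481] = [150.596, 154.021]. RSS = √0.552963 = 0.744.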